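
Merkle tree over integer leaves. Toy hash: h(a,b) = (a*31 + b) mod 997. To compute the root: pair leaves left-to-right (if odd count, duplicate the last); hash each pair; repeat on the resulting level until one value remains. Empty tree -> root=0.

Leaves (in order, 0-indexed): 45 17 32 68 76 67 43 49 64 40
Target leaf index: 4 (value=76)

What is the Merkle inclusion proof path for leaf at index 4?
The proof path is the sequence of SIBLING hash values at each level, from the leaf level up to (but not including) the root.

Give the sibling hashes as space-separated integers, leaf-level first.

L0 (leaves): [45, 17, 32, 68, 76, 67, 43, 49, 64, 40], target index=4
L1: h(45,17)=(45*31+17)%997=415 [pair 0] h(32,68)=(32*31+68)%997=63 [pair 1] h(76,67)=(76*31+67)%997=429 [pair 2] h(43,49)=(43*31+49)%997=385 [pair 3] h(64,40)=(64*31+40)%997=30 [pair 4] -> [415, 63, 429, 385, 30]
  Sibling for proof at L0: 67
L2: h(415,63)=(415*31+63)%997=964 [pair 0] h(429,385)=(429*31+385)%997=723 [pair 1] h(30,30)=(30*31+30)%997=960 [pair 2] -> [964, 723, 960]
  Sibling for proof at L1: 385
L3: h(964,723)=(964*31+723)%997=697 [pair 0] h(960,960)=(960*31+960)%997=810 [pair 1] -> [697, 810]
  Sibling for proof at L2: 964
L4: h(697,810)=(697*31+810)%997=483 [pair 0] -> [483]
  Sibling for proof at L3: 810
Root: 483
Proof path (sibling hashes from leaf to root): [67, 385, 964, 810]

Answer: 67 385 964 810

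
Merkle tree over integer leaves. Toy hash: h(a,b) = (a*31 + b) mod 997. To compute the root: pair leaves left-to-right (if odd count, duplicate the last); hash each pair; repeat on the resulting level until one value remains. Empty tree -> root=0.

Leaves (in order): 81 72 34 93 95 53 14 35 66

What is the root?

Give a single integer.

L0: [81, 72, 34, 93, 95, 53, 14, 35, 66]
L1: h(81,72)=(81*31+72)%997=589 h(34,93)=(34*31+93)%997=150 h(95,53)=(95*31+53)%997=7 h(14,35)=(14*31+35)%997=469 h(66,66)=(66*31+66)%997=118 -> [589, 150, 7, 469, 118]
L2: h(589,150)=(589*31+150)%997=463 h(7,469)=(7*31+469)%997=686 h(118,118)=(118*31+118)%997=785 -> [463, 686, 785]
L3: h(463,686)=(463*31+686)%997=84 h(785,785)=(785*31+785)%997=195 -> [84, 195]
L4: h(84,195)=(84*31+195)%997=805 -> [805]

Answer: 805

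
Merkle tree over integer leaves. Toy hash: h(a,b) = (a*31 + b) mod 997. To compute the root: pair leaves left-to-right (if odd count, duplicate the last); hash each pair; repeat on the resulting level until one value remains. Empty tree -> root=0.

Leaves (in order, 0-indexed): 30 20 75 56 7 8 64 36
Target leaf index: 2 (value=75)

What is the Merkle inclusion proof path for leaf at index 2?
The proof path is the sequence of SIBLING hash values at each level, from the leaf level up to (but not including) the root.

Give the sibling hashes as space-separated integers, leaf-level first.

Answer: 56 950 22

Derivation:
L0 (leaves): [30, 20, 75, 56, 7, 8, 64, 36], target index=2
L1: h(30,20)=(30*31+20)%997=950 [pair 0] h(75,56)=(75*31+56)%997=387 [pair 1] h(7,8)=(7*31+8)%997=225 [pair 2] h(64,36)=(64*31+36)%997=26 [pair 3] -> [950, 387, 225, 26]
  Sibling for proof at L0: 56
L2: h(950,387)=(950*31+387)%997=924 [pair 0] h(225,26)=(225*31+26)%997=22 [pair 1] -> [924, 22]
  Sibling for proof at L1: 950
L3: h(924,22)=(924*31+22)%997=750 [pair 0] -> [750]
  Sibling for proof at L2: 22
Root: 750
Proof path (sibling hashes from leaf to root): [56, 950, 22]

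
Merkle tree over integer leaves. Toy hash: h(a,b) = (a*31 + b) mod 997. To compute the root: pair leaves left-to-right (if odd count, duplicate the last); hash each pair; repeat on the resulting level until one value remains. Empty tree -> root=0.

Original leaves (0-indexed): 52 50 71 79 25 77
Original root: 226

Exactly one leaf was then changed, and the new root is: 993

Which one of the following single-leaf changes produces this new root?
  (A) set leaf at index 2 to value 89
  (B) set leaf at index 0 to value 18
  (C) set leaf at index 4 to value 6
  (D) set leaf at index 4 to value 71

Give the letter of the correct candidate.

Answer: D

Derivation:
Original leaves: [52, 50, 71, 79, 25, 77]
Target new root: 993
Try each candidate change and compute the resulting root:
Candidate A: set leaf[2] = 89 -> leaves = [52, 50, 89, 79, 25, 77]
  L0: [52, 50, 89, 79, 25, 77]
  L1: h(52,50)=(52*31+50)%997=665 h(89,79)=(89*31+79)%997=844 h(25,77)=(25*31+77)%997=852 -> [665, 844, 852]
  L2: h(665,844)=(665*31+844)%997=522 h(852,852)=(852*31+852)%997=345 -> [522, 345]
  L3: h(522,345)=(522*31+345)%997=575 -> [575]
  root = 575 != target 993
Candidate B: set leaf[0] = 18 -> leaves = [18, 50, 71, 79, 25, 77]
  L0: [18, 50, 71, 79, 25, 77]
  L1: h(18,50)=(18*31+50)%997=608 h(71,79)=(71*31+79)%997=286 h(25,77)=(25*31+77)%997=852 -> [608, 286, 852]
  L2: h(608,286)=(608*31+286)%997=191 h(852,852)=(852*31+852)%997=345 -> [191, 345]
  L3: h(191,345)=(191*31+345)%997=284 -> [284]
  root = 284 != target 993
Candidate C: set leaf[4] = 6 -> leaves = [52, 50, 71, 79, 6, 77]
  L0: [52, 50, 71, 79, 6, 77]
  L1: h(52,50)=(52*31+50)%997=665 h(71,79)=(71*31+79)%997=286 h(6,77)=(6*31+77)%997=263 -> [665, 286, 263]
  L2: h(665,286)=(665*31+286)%997=961 h(263,263)=(263*31+263)%997=440 -> [961, 440]
  L3: h(961,440)=(961*31+440)%997=321 -> [321]
  root = 321 != target 993
Candidate D: set leaf[4] = 71 -> leaves = [52, 50, 71, 79, 71, 77]
  L0: [52, 50, 71, 79, 71, 77]
  L1: h(52,50)=(52*31+50)%997=665 h(71,79)=(71*31+79)%997=286 h(71,77)=(71*31+77)%997=284 -> [665, 286, 284]
  L2: h(665,286)=(665*31+286)%997=961 h(284,284)=(284*31+284)%997=115 -> [961, 115]
  L3: h(961,115)=(961*31+115)%997=993 -> [993]
  root = 993 == target 993  ** MATCH **
Candidate D produces the target root.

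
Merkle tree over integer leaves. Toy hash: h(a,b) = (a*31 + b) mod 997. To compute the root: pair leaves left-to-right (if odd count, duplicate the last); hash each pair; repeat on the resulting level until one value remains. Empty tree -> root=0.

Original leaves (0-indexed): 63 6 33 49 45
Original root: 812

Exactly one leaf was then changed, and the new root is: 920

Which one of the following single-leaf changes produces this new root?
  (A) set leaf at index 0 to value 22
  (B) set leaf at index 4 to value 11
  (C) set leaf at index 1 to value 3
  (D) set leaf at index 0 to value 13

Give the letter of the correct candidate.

Answer: C

Derivation:
Original leaves: [63, 6, 33, 49, 45]
Target new root: 920
Try each candidate change and compute the resulting root:
Candidate A: set leaf[0] = 22 -> leaves = [22, 6, 33, 49, 45]
  L0: [22, 6, 33, 49, 45]
  L1: h(22,6)=(22*31+6)%997=688 h(33,49)=(33*31+49)%997=75 h(45,45)=(45*31+45)%997=443 -> [688, 75, 443]
  L2: h(688,75)=(688*31+75)%997=466 h(443,443)=(443*31+443)%997=218 -> [466, 218]
  L3: h(466,218)=(466*31+218)%997=706 -> [706]
  root = 706 != target 920
Candidate B: set leaf[4] = 11 -> leaves = [63, 6, 33, 49, 11]
  L0: [63, 6, 33, 49, 11]
  L1: h(63,6)=(63*31+6)%997=962 h(33,49)=(33*31+49)%997=75 h(11,11)=(11*31+11)%997=352 -> [962, 75, 352]
  L2: h(962,75)=(962*31+75)%997=984 h(352,352)=(352*31+352)%997=297 -> [984, 297]
  L3: h(984,297)=(984*31+297)%997=891 -> [891]
  root = 891 != target 920
Candidate C: set leaf[1] = 3 -> leaves = [63, 3, 33, 49, 45]
  L0: [63, 3, 33, 49, 45]
  L1: h(63,3)=(63*31+3)%997=959 h(33,49)=(33*31+49)%997=75 h(45,45)=(45*31+45)%997=443 -> [959, 75, 443]
  L2: h(959,75)=(959*31+75)%997=891 h(443,443)=(443*31+443)%997=218 -> [891, 218]
  L3: h(891,218)=(891*31+218)%997=920 -> [920]
  root = 920 == target 920  ** MATCH **
Candidate D: set leaf[0] = 13 -> leaves = [13, 6, 33, 49, 45]
  L0: [13, 6, 33, 49, 45]
  L1: h(13,6)=(13*31+6)%997=409 h(33,49)=(33*31+49)%997=75 h(45,45)=(45*31+45)%997=443 -> [409, 75, 443]
  L2: h(409,75)=(409*31+75)%997=790 h(443,443)=(443*31+443)%997=218 -> [790, 218]
  L3: h(790,218)=(790*31+218)%997=780 -> [780]
  root = 780 != target 920
Candidate C produces the target root.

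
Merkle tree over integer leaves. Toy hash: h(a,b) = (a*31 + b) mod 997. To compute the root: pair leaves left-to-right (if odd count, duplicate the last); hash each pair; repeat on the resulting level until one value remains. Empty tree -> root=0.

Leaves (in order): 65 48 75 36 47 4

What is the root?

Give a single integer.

L0: [65, 48, 75, 36, 47, 4]
L1: h(65,48)=(65*31+48)%997=69 h(75,36)=(75*31+36)%997=367 h(47,4)=(47*31+4)%997=464 -> [69, 367, 464]
L2: h(69,367)=(69*31+367)%997=512 h(464,464)=(464*31+464)%997=890 -> [512, 890]
L3: h(512,890)=(512*31+890)%997=810 -> [810]

Answer: 810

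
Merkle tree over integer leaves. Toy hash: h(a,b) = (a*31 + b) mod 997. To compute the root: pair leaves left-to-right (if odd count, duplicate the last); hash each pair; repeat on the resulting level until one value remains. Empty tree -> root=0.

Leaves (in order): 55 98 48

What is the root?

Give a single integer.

L0: [55, 98, 48]
L1: h(55,98)=(55*31+98)%997=806 h(48,48)=(48*31+48)%997=539 -> [806, 539]
L2: h(806,539)=(806*31+539)%997=600 -> [600]

Answer: 600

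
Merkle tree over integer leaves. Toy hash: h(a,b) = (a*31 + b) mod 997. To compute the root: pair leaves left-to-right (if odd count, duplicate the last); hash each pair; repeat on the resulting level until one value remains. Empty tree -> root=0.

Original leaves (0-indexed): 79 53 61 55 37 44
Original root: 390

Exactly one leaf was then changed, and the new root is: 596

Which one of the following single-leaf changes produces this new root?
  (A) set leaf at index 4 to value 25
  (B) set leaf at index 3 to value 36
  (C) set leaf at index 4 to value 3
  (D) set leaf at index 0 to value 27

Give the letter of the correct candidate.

Answer: D

Derivation:
Original leaves: [79, 53, 61, 55, 37, 44]
Target new root: 596
Try each candidate change and compute the resulting root:
Candidate A: set leaf[4] = 25 -> leaves = [79, 53, 61, 55, 25, 44]
  L0: [79, 53, 61, 55, 25, 44]
  L1: h(79,53)=(79*31+53)%997=508 h(61,55)=(61*31+55)%997=949 h(25,44)=(25*31+44)%997=819 -> [508, 949, 819]
  L2: h(508,949)=(508*31+949)%997=745 h(819,819)=(819*31+819)%997=286 -> [745, 286]
  L3: h(745,286)=(745*31+286)%997=450 -> [450]
  root = 450 != target 596
Candidate B: set leaf[3] = 36 -> leaves = [79, 53, 61, 36, 37, 44]
  L0: [79, 53, 61, 36, 37, 44]
  L1: h(79,53)=(79*31+53)%997=508 h(61,36)=(61*31+36)%997=930 h(37,44)=(37*31+44)%997=194 -> [508, 930, 194]
  L2: h(508,930)=(508*31+930)%997=726 h(194,194)=(194*31+194)%997=226 -> [726, 226]
  L3: h(726,226)=(726*31+226)%997=798 -> [798]
  root = 798 != target 596
Candidate C: set leaf[4] = 3 -> leaves = [79, 53, 61, 55, 3, 44]
  L0: [79, 53, 61, 55, 3, 44]
  L1: h(79,53)=(79*31+53)%997=508 h(61,55)=(61*31+55)%997=949 h(3,44)=(3*31+44)%997=137 -> [508, 949, 137]
  L2: h(508,949)=(508*31+949)%997=745 h(137,137)=(137*31+137)%997=396 -> [745, 396]
  L3: h(745,396)=(745*31+396)%997=560 -> [560]
  root = 560 != target 596
Candidate D: set leaf[0] = 27 -> leaves = [27, 53, 61, 55, 37, 44]
  L0: [27, 53, 61, 55, 37, 44]
  L1: h(27,53)=(27*31+53)%997=890 h(61,55)=(61*31+55)%997=949 h(37,44)=(37*31+44)%997=194 -> [890, 949, 194]
  L2: h(890,949)=(890*31+949)%997=623 h(194,194)=(194*31+194)%997=226 -> [623, 226]
  L3: h(623,226)=(623*31+226)%997=596 -> [596]
  root = 596 == target 596  ** MATCH **
Candidate D produces the target root.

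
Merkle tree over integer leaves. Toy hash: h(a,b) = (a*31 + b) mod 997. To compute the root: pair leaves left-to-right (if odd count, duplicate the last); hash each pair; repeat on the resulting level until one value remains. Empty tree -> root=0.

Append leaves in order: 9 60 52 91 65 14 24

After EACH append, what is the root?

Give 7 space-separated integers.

After append 9 (leaves=[9]):
  L0: [9]
  root=9
After append 60 (leaves=[9, 60]):
  L0: [9, 60]
  L1: h(9,60)=(9*31+60)%997=339 -> [339]
  root=339
After append 52 (leaves=[9, 60, 52]):
  L0: [9, 60, 52]
  L1: h(9,60)=(9*31+60)%997=339 h(52,52)=(52*31+52)%997=667 -> [339, 667]
  L2: h(339,667)=(339*31+667)%997=209 -> [209]
  root=209
After append 91 (leaves=[9, 60, 52, 91]):
  L0: [9, 60, 52, 91]
  L1: h(9,60)=(9*31+60)%997=339 h(52,91)=(52*31+91)%997=706 -> [339, 706]
  L2: h(339,706)=(339*31+706)%997=248 -> [248]
  root=248
After append 65 (leaves=[9, 60, 52, 91, 65]):
  L0: [9, 60, 52, 91, 65]
  L1: h(9,60)=(9*31+60)%997=339 h(52,91)=(52*31+91)%997=706 h(65,65)=(65*31+65)%997=86 -> [339, 706, 86]
  L2: h(339,706)=(339*31+706)%997=248 h(86,86)=(86*31+86)%997=758 -> [248, 758]
  L3: h(248,758)=(248*31+758)%997=470 -> [470]
  root=470
After append 14 (leaves=[9, 60, 52, 91, 65, 14]):
  L0: [9, 60, 52, 91, 65, 14]
  L1: h(9,60)=(9*31+60)%997=339 h(52,91)=(52*31+91)%997=706 h(65,14)=(65*31+14)%997=35 -> [339, 706, 35]
  L2: h(339,706)=(339*31+706)%997=248 h(35,35)=(35*31+35)%997=123 -> [248, 123]
  L3: h(248,123)=(248*31+123)%997=832 -> [832]
  root=832
After append 24 (leaves=[9, 60, 52, 91, 65, 14, 24]):
  L0: [9, 60, 52, 91, 65, 14, 24]
  L1: h(9,60)=(9*31+60)%997=339 h(52,91)=(52*31+91)%997=706 h(65,14)=(65*31+14)%997=35 h(24,24)=(24*31+24)%997=768 -> [339, 706, 35, 768]
  L2: h(339,706)=(339*31+706)%997=248 h(35,768)=(35*31+768)%997=856 -> [248, 856]
  L3: h(248,856)=(248*31+856)%997=568 -> [568]
  root=568

Answer: 9 339 209 248 470 832 568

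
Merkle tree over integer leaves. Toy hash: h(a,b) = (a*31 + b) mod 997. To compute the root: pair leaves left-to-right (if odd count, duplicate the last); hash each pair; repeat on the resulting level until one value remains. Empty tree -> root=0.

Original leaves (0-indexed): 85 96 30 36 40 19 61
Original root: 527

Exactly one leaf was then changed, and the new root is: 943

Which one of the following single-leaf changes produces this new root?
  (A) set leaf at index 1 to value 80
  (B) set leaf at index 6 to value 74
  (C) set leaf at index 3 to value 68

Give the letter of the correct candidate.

Answer: B

Derivation:
Original leaves: [85, 96, 30, 36, 40, 19, 61]
Target new root: 943
Try each candidate change and compute the resulting root:
Candidate A: set leaf[1] = 80 -> leaves = [85, 80, 30, 36, 40, 19, 61]
  L0: [85, 80, 30, 36, 40, 19, 61]
  L1: h(85,80)=(85*31+80)%997=721 h(30,36)=(30*31+36)%997=966 h(40,19)=(40*31+19)%997=262 h(61,61)=(61*31+61)%997=955 -> [721, 966, 262, 955]
  L2: h(721,966)=(721*31+966)%997=386 h(262,955)=(262*31+955)%997=104 -> [386, 104]
  L3: h(386,104)=(386*31+104)%997=106 -> [106]
  root = 106 != target 943
Candidate B: set leaf[6] = 74 -> leaves = [85, 96, 30, 36, 40, 19, 74]
  L0: [85, 96, 30, 36, 40, 19, 74]
  L1: h(85,96)=(85*31+96)%997=737 h(30,36)=(30*31+36)%997=966 h(40,19)=(40*31+19)%997=262 h(74,74)=(74*31+74)%997=374 -> [737, 966, 262, 374]
  L2: h(737,966)=(737*31+966)%997=882 h(262,374)=(262*31+374)%997=520 -> [882, 520]
  L3: h(882,520)=(882*31+520)%997=943 -> [943]
  root = 943 == target 943  ** MATCH **
Candidate C: set leaf[3] = 68 -> leaves = [85, 96, 30, 68, 40, 19, 61]
  L0: [85, 96, 30, 68, 40, 19, 61]
  L1: h(85,96)=(85*31+96)%997=737 h(30,68)=(30*31+68)%997=1 h(40,19)=(40*31+19)%997=262 h(61,61)=(61*31+61)%997=955 -> [737, 1, 262, 955]
  L2: h(737,1)=(737*31+1)%997=914 h(262,955)=(262*31+955)%997=104 -> [914, 104]
  L3: h(914,104)=(914*31+104)%997=522 -> [522]
  root = 522 != target 943
Candidate B produces the target root.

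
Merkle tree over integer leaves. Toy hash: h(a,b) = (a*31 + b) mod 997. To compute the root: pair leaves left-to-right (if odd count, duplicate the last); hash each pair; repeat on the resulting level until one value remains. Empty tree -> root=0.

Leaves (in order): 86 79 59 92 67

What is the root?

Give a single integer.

Answer: 426

Derivation:
L0: [86, 79, 59, 92, 67]
L1: h(86,79)=(86*31+79)%997=751 h(59,92)=(59*31+92)%997=924 h(67,67)=(67*31+67)%997=150 -> [751, 924, 150]
L2: h(751,924)=(751*31+924)%997=277 h(150,150)=(150*31+150)%997=812 -> [277, 812]
L3: h(277,812)=(277*31+812)%997=426 -> [426]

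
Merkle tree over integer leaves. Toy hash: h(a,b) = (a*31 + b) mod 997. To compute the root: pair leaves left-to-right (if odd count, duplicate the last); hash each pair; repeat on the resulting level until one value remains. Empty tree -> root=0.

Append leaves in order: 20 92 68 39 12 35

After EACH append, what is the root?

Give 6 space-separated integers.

After append 20 (leaves=[20]):
  L0: [20]
  root=20
After append 92 (leaves=[20, 92]):
  L0: [20, 92]
  L1: h(20,92)=(20*31+92)%997=712 -> [712]
  root=712
After append 68 (leaves=[20, 92, 68]):
  L0: [20, 92, 68]
  L1: h(20,92)=(20*31+92)%997=712 h(68,68)=(68*31+68)%997=182 -> [712, 182]
  L2: h(712,182)=(712*31+182)%997=320 -> [320]
  root=320
After append 39 (leaves=[20, 92, 68, 39]):
  L0: [20, 92, 68, 39]
  L1: h(20,92)=(20*31+92)%997=712 h(68,39)=(68*31+39)%997=153 -> [712, 153]
  L2: h(712,153)=(712*31+153)%997=291 -> [291]
  root=291
After append 12 (leaves=[20, 92, 68, 39, 12]):
  L0: [20, 92, 68, 39, 12]
  L1: h(20,92)=(20*31+92)%997=712 h(68,39)=(68*31+39)%997=153 h(12,12)=(12*31+12)%997=384 -> [712, 153, 384]
  L2: h(712,153)=(712*31+153)%997=291 h(384,384)=(384*31+384)%997=324 -> [291, 324]
  L3: h(291,324)=(291*31+324)%997=372 -> [372]
  root=372
After append 35 (leaves=[20, 92, 68, 39, 12, 35]):
  L0: [20, 92, 68, 39, 12, 35]
  L1: h(20,92)=(20*31+92)%997=712 h(68,39)=(68*31+39)%997=153 h(12,35)=(12*31+35)%997=407 -> [712, 153, 407]
  L2: h(712,153)=(712*31+153)%997=291 h(407,407)=(407*31+407)%997=63 -> [291, 63]
  L3: h(291,63)=(291*31+63)%997=111 -> [111]
  root=111

Answer: 20 712 320 291 372 111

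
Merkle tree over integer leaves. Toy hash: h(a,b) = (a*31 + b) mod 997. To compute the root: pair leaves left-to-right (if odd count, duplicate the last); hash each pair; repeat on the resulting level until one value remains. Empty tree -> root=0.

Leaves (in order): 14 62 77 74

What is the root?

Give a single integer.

L0: [14, 62, 77, 74]
L1: h(14,62)=(14*31+62)%997=496 h(77,74)=(77*31+74)%997=467 -> [496, 467]
L2: h(496,467)=(496*31+467)%997=888 -> [888]

Answer: 888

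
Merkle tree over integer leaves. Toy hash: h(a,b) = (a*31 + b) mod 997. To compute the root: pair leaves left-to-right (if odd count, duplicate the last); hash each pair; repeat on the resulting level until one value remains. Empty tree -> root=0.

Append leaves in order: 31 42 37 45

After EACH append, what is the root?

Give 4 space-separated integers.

Answer: 31 6 373 381

Derivation:
After append 31 (leaves=[31]):
  L0: [31]
  root=31
After append 42 (leaves=[31, 42]):
  L0: [31, 42]
  L1: h(31,42)=(31*31+42)%997=6 -> [6]
  root=6
After append 37 (leaves=[31, 42, 37]):
  L0: [31, 42, 37]
  L1: h(31,42)=(31*31+42)%997=6 h(37,37)=(37*31+37)%997=187 -> [6, 187]
  L2: h(6,187)=(6*31+187)%997=373 -> [373]
  root=373
After append 45 (leaves=[31, 42, 37, 45]):
  L0: [31, 42, 37, 45]
  L1: h(31,42)=(31*31+42)%997=6 h(37,45)=(37*31+45)%997=195 -> [6, 195]
  L2: h(6,195)=(6*31+195)%997=381 -> [381]
  root=381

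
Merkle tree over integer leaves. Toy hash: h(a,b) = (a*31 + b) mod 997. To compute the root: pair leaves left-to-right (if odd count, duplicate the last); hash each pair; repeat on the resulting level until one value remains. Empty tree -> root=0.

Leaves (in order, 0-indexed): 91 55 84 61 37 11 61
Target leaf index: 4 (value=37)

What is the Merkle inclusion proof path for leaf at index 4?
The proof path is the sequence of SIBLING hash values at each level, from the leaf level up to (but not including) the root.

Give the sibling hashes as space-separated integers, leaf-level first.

Answer: 11 955 97

Derivation:
L0 (leaves): [91, 55, 84, 61, 37, 11, 61], target index=4
L1: h(91,55)=(91*31+55)%997=882 [pair 0] h(84,61)=(84*31+61)%997=671 [pair 1] h(37,11)=(37*31+11)%997=161 [pair 2] h(61,61)=(61*31+61)%997=955 [pair 3] -> [882, 671, 161, 955]
  Sibling for proof at L0: 11
L2: h(882,671)=(882*31+671)%997=97 [pair 0] h(161,955)=(161*31+955)%997=961 [pair 1] -> [97, 961]
  Sibling for proof at L1: 955
L3: h(97,961)=(97*31+961)%997=977 [pair 0] -> [977]
  Sibling for proof at L2: 97
Root: 977
Proof path (sibling hashes from leaf to root): [11, 955, 97]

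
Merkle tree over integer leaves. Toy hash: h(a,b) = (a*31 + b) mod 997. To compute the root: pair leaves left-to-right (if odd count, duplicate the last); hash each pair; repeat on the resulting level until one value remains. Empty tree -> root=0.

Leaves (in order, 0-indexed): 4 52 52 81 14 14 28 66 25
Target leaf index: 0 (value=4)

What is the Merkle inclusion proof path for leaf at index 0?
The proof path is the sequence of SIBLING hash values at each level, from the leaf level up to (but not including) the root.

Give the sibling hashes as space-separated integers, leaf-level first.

L0 (leaves): [4, 52, 52, 81, 14, 14, 28, 66, 25], target index=0
L1: h(4,52)=(4*31+52)%997=176 [pair 0] h(52,81)=(52*31+81)%997=696 [pair 1] h(14,14)=(14*31+14)%997=448 [pair 2] h(28,66)=(28*31+66)%997=934 [pair 3] h(25,25)=(25*31+25)%997=800 [pair 4] -> [176, 696, 448, 934, 800]
  Sibling for proof at L0: 52
L2: h(176,696)=(176*31+696)%997=170 [pair 0] h(448,934)=(448*31+934)%997=864 [pair 1] h(800,800)=(800*31+800)%997=675 [pair 2] -> [170, 864, 675]
  Sibling for proof at L1: 696
L3: h(170,864)=(170*31+864)%997=152 [pair 0] h(675,675)=(675*31+675)%997=663 [pair 1] -> [152, 663]
  Sibling for proof at L2: 864
L4: h(152,663)=(152*31+663)%997=390 [pair 0] -> [390]
  Sibling for proof at L3: 663
Root: 390
Proof path (sibling hashes from leaf to root): [52, 696, 864, 663]

Answer: 52 696 864 663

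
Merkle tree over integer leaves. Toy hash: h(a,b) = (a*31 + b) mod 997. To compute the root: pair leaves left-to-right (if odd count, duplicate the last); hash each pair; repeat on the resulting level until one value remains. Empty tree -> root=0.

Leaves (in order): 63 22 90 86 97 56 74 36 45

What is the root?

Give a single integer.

Answer: 264

Derivation:
L0: [63, 22, 90, 86, 97, 56, 74, 36, 45]
L1: h(63,22)=(63*31+22)%997=978 h(90,86)=(90*31+86)%997=882 h(97,56)=(97*31+56)%997=72 h(74,36)=(74*31+36)%997=336 h(45,45)=(45*31+45)%997=443 -> [978, 882, 72, 336, 443]
L2: h(978,882)=(978*31+882)%997=293 h(72,336)=(72*31+336)%997=574 h(443,443)=(443*31+443)%997=218 -> [293, 574, 218]
L3: h(293,574)=(293*31+574)%997=684 h(218,218)=(218*31+218)%997=994 -> [684, 994]
L4: h(684,994)=(684*31+994)%997=264 -> [264]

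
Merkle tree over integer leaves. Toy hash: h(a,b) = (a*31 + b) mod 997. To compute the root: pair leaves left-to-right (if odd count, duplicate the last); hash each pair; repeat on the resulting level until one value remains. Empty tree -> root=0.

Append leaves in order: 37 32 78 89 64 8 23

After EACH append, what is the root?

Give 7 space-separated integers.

Answer: 37 182 162 173 112 314 55

Derivation:
After append 37 (leaves=[37]):
  L0: [37]
  root=37
After append 32 (leaves=[37, 32]):
  L0: [37, 32]
  L1: h(37,32)=(37*31+32)%997=182 -> [182]
  root=182
After append 78 (leaves=[37, 32, 78]):
  L0: [37, 32, 78]
  L1: h(37,32)=(37*31+32)%997=182 h(78,78)=(78*31+78)%997=502 -> [182, 502]
  L2: h(182,502)=(182*31+502)%997=162 -> [162]
  root=162
After append 89 (leaves=[37, 32, 78, 89]):
  L0: [37, 32, 78, 89]
  L1: h(37,32)=(37*31+32)%997=182 h(78,89)=(78*31+89)%997=513 -> [182, 513]
  L2: h(182,513)=(182*31+513)%997=173 -> [173]
  root=173
After append 64 (leaves=[37, 32, 78, 89, 64]):
  L0: [37, 32, 78, 89, 64]
  L1: h(37,32)=(37*31+32)%997=182 h(78,89)=(78*31+89)%997=513 h(64,64)=(64*31+64)%997=54 -> [182, 513, 54]
  L2: h(182,513)=(182*31+513)%997=173 h(54,54)=(54*31+54)%997=731 -> [173, 731]
  L3: h(173,731)=(173*31+731)%997=112 -> [112]
  root=112
After append 8 (leaves=[37, 32, 78, 89, 64, 8]):
  L0: [37, 32, 78, 89, 64, 8]
  L1: h(37,32)=(37*31+32)%997=182 h(78,89)=(78*31+89)%997=513 h(64,8)=(64*31+8)%997=995 -> [182, 513, 995]
  L2: h(182,513)=(182*31+513)%997=173 h(995,995)=(995*31+995)%997=933 -> [173, 933]
  L3: h(173,933)=(173*31+933)%997=314 -> [314]
  root=314
After append 23 (leaves=[37, 32, 78, 89, 64, 8, 23]):
  L0: [37, 32, 78, 89, 64, 8, 23]
  L1: h(37,32)=(37*31+32)%997=182 h(78,89)=(78*31+89)%997=513 h(64,8)=(64*31+8)%997=995 h(23,23)=(23*31+23)%997=736 -> [182, 513, 995, 736]
  L2: h(182,513)=(182*31+513)%997=173 h(995,736)=(995*31+736)%997=674 -> [173, 674]
  L3: h(173,674)=(173*31+674)%997=55 -> [55]
  root=55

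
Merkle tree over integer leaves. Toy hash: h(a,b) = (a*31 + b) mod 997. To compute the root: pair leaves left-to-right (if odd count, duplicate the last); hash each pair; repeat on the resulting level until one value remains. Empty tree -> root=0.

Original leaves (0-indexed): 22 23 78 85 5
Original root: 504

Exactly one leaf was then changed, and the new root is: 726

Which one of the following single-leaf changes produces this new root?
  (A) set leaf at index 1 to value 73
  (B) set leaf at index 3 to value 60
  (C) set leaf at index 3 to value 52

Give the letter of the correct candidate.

Answer: B

Derivation:
Original leaves: [22, 23, 78, 85, 5]
Target new root: 726
Try each candidate change and compute the resulting root:
Candidate A: set leaf[1] = 73 -> leaves = [22, 73, 78, 85, 5]
  L0: [22, 73, 78, 85, 5]
  L1: h(22,73)=(22*31+73)%997=755 h(78,85)=(78*31+85)%997=509 h(5,5)=(5*31+5)%997=160 -> [755, 509, 160]
  L2: h(755,509)=(755*31+509)%997=983 h(160,160)=(160*31+160)%997=135 -> [983, 135]
  L3: h(983,135)=(983*31+135)%997=698 -> [698]
  root = 698 != target 726
Candidate B: set leaf[3] = 60 -> leaves = [22, 23, 78, 60, 5]
  L0: [22, 23, 78, 60, 5]
  L1: h(22,23)=(22*31+23)%997=705 h(78,60)=(78*31+60)%997=484 h(5,5)=(5*31+5)%997=160 -> [705, 484, 160]
  L2: h(705,484)=(705*31+484)%997=405 h(160,160)=(160*31+160)%997=135 -> [405, 135]
  L3: h(405,135)=(405*31+135)%997=726 -> [726]
  root = 726 == target 726  ** MATCH **
Candidate C: set leaf[3] = 52 -> leaves = [22, 23, 78, 52, 5]
  L0: [22, 23, 78, 52, 5]
  L1: h(22,23)=(22*31+23)%997=705 h(78,52)=(78*31+52)%997=476 h(5,5)=(5*31+5)%997=160 -> [705, 476, 160]
  L2: h(705,476)=(705*31+476)%997=397 h(160,160)=(160*31+160)%997=135 -> [397, 135]
  L3: h(397,135)=(397*31+135)%997=478 -> [478]
  root = 478 != target 726
Candidate B produces the target root.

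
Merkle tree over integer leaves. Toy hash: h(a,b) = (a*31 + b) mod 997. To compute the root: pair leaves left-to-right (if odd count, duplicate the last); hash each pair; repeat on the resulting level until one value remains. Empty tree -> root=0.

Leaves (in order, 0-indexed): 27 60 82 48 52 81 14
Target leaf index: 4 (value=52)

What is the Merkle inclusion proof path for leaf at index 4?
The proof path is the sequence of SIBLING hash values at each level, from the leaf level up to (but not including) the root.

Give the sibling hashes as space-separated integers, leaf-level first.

L0 (leaves): [27, 60, 82, 48, 52, 81, 14], target index=4
L1: h(27,60)=(27*31+60)%997=897 [pair 0] h(82,48)=(82*31+48)%997=596 [pair 1] h(52,81)=(52*31+81)%997=696 [pair 2] h(14,14)=(14*31+14)%997=448 [pair 3] -> [897, 596, 696, 448]
  Sibling for proof at L0: 81
L2: h(897,596)=(897*31+596)%997=487 [pair 0] h(696,448)=(696*31+448)%997=90 [pair 1] -> [487, 90]
  Sibling for proof at L1: 448
L3: h(487,90)=(487*31+90)%997=232 [pair 0] -> [232]
  Sibling for proof at L2: 487
Root: 232
Proof path (sibling hashes from leaf to root): [81, 448, 487]

Answer: 81 448 487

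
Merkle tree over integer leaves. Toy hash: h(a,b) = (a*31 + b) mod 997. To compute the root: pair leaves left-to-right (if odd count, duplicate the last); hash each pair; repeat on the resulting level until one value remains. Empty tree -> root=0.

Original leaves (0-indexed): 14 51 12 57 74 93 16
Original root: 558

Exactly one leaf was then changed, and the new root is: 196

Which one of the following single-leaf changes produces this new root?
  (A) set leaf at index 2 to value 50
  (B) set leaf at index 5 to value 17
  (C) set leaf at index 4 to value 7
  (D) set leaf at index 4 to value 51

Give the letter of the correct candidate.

Answer: B

Derivation:
Original leaves: [14, 51, 12, 57, 74, 93, 16]
Target new root: 196
Try each candidate change and compute the resulting root:
Candidate A: set leaf[2] = 50 -> leaves = [14, 51, 50, 57, 74, 93, 16]
  L0: [14, 51, 50, 57, 74, 93, 16]
  L1: h(14,51)=(14*31+51)%997=485 h(50,57)=(50*31+57)%997=610 h(74,93)=(74*31+93)%997=393 h(16,16)=(16*31+16)%997=512 -> [485, 610, 393, 512]
  L2: h(485,610)=(485*31+610)%997=690 h(393,512)=(393*31+512)%997=731 -> [690, 731]
  L3: h(690,731)=(690*31+731)%997=187 -> [187]
  root = 187 != target 196
Candidate B: set leaf[5] = 17 -> leaves = [14, 51, 12, 57, 74, 17, 16]
  L0: [14, 51, 12, 57, 74, 17, 16]
  L1: h(14,51)=(14*31+51)%997=485 h(12,57)=(12*31+57)%997=429 h(74,17)=(74*31+17)%997=317 h(16,16)=(16*31+16)%997=512 -> [485, 429, 317, 512]
  L2: h(485,429)=(485*31+429)%997=509 h(317,512)=(317*31+512)%997=369 -> [509, 369]
  L3: h(509,369)=(509*31+369)%997=196 -> [196]
  root = 196 == target 196  ** MATCH **
Candidate C: set leaf[4] = 7 -> leaves = [14, 51, 12, 57, 7, 93, 16]
  L0: [14, 51, 12, 57, 7, 93, 16]
  L1: h(14,51)=(14*31+51)%997=485 h(12,57)=(12*31+57)%997=429 h(7,93)=(7*31+93)%997=310 h(16,16)=(16*31+16)%997=512 -> [485, 429, 310, 512]
  L2: h(485,429)=(485*31+429)%997=509 h(310,512)=(310*31+512)%997=152 -> [509, 152]
  L3: h(509,152)=(509*31+152)%997=976 -> [976]
  root = 976 != target 196
Candidate D: set leaf[4] = 51 -> leaves = [14, 51, 12, 57, 51, 93, 16]
  L0: [14, 51, 12, 57, 51, 93, 16]
  L1: h(14,51)=(14*31+51)%997=485 h(12,57)=(12*31+57)%997=429 h(51,93)=(51*31+93)%997=677 h(16,16)=(16*31+16)%997=512 -> [485, 429, 677, 512]
  L2: h(485,429)=(485*31+429)%997=509 h(677,512)=(677*31+512)%997=562 -> [509, 562]
  L3: h(509,562)=(509*31+562)%997=389 -> [389]
  root = 389 != target 196
Candidate B produces the target root.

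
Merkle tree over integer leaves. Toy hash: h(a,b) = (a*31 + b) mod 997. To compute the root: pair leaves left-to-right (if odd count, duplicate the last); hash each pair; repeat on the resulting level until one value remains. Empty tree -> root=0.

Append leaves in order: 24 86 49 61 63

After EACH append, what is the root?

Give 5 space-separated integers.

After append 24 (leaves=[24]):
  L0: [24]
  root=24
After append 86 (leaves=[24, 86]):
  L0: [24, 86]
  L1: h(24,86)=(24*31+86)%997=830 -> [830]
  root=830
After append 49 (leaves=[24, 86, 49]):
  L0: [24, 86, 49]
  L1: h(24,86)=(24*31+86)%997=830 h(49,49)=(49*31+49)%997=571 -> [830, 571]
  L2: h(830,571)=(830*31+571)%997=379 -> [379]
  root=379
After append 61 (leaves=[24, 86, 49, 61]):
  L0: [24, 86, 49, 61]
  L1: h(24,86)=(24*31+86)%997=830 h(49,61)=(49*31+61)%997=583 -> [830, 583]
  L2: h(830,583)=(830*31+583)%997=391 -> [391]
  root=391
After append 63 (leaves=[24, 86, 49, 61, 63]):
  L0: [24, 86, 49, 61, 63]
  L1: h(24,86)=(24*31+86)%997=830 h(49,61)=(49*31+61)%997=583 h(63,63)=(63*31+63)%997=22 -> [830, 583, 22]
  L2: h(830,583)=(830*31+583)%997=391 h(22,22)=(22*31+22)%997=704 -> [391, 704]
  L3: h(391,704)=(391*31+704)%997=861 -> [861]
  root=861

Answer: 24 830 379 391 861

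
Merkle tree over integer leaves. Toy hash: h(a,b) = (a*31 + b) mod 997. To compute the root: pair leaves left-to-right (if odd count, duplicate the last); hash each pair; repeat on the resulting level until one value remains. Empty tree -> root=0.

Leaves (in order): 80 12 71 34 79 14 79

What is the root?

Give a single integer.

Answer: 628

Derivation:
L0: [80, 12, 71, 34, 79, 14, 79]
L1: h(80,12)=(80*31+12)%997=498 h(71,34)=(71*31+34)%997=241 h(79,14)=(79*31+14)%997=469 h(79,79)=(79*31+79)%997=534 -> [498, 241, 469, 534]
L2: h(498,241)=(498*31+241)%997=724 h(469,534)=(469*31+534)%997=118 -> [724, 118]
L3: h(724,118)=(724*31+118)%997=628 -> [628]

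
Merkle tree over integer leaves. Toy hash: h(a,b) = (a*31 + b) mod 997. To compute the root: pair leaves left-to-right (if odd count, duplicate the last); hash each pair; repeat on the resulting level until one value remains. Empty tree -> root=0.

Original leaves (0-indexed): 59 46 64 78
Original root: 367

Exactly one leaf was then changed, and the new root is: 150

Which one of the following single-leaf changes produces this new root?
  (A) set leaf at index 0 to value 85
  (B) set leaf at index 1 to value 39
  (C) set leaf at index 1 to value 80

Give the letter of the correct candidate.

Original leaves: [59, 46, 64, 78]
Target new root: 150
Try each candidate change and compute the resulting root:
Candidate A: set leaf[0] = 85 -> leaves = [85, 46, 64, 78]
  L0: [85, 46, 64, 78]
  L1: h(85,46)=(85*31+46)%997=687 h(64,78)=(64*31+78)%997=68 -> [687, 68]
  L2: h(687,68)=(687*31+68)%997=428 -> [428]
  root = 428 != target 150
Candidate B: set leaf[1] = 39 -> leaves = [59, 39, 64, 78]
  L0: [59, 39, 64, 78]
  L1: h(59,39)=(59*31+39)%997=871 h(64,78)=(64*31+78)%997=68 -> [871, 68]
  L2: h(871,68)=(871*31+68)%997=150 -> [150]
  root = 150 == target 150  ** MATCH **
Candidate C: set leaf[1] = 80 -> leaves = [59, 80, 64, 78]
  L0: [59, 80, 64, 78]
  L1: h(59,80)=(59*31+80)%997=912 h(64,78)=(64*31+78)%997=68 -> [912, 68]
  L2: h(912,68)=(912*31+68)%997=424 -> [424]
  root = 424 != target 150
Candidate B produces the target root.

Answer: B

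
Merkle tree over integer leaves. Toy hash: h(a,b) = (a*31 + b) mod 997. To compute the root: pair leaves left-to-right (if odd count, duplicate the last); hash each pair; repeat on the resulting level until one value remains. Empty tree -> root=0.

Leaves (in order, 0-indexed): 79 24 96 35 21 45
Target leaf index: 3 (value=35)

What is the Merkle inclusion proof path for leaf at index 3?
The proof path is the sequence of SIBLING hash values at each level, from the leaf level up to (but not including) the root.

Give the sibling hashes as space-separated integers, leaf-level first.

L0 (leaves): [79, 24, 96, 35, 21, 45], target index=3
L1: h(79,24)=(79*31+24)%997=479 [pair 0] h(96,35)=(96*31+35)%997=20 [pair 1] h(21,45)=(21*31+45)%997=696 [pair 2] -> [479, 20, 696]
  Sibling for proof at L0: 96
L2: h(479,20)=(479*31+20)%997=911 [pair 0] h(696,696)=(696*31+696)%997=338 [pair 1] -> [911, 338]
  Sibling for proof at L1: 479
L3: h(911,338)=(911*31+338)%997=663 [pair 0] -> [663]
  Sibling for proof at L2: 338
Root: 663
Proof path (sibling hashes from leaf to root): [96, 479, 338]

Answer: 96 479 338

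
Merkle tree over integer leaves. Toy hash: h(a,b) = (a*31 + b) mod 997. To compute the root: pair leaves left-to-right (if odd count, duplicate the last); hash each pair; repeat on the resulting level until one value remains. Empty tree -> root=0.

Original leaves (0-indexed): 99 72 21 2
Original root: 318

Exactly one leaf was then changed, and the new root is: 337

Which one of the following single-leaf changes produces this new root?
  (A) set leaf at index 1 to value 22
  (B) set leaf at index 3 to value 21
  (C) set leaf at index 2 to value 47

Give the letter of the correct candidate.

Original leaves: [99, 72, 21, 2]
Target new root: 337
Try each candidate change and compute the resulting root:
Candidate A: set leaf[1] = 22 -> leaves = [99, 22, 21, 2]
  L0: [99, 22, 21, 2]
  L1: h(99,22)=(99*31+22)%997=100 h(21,2)=(21*31+2)%997=653 -> [100, 653]
  L2: h(100,653)=(100*31+653)%997=762 -> [762]
  root = 762 != target 337
Candidate B: set leaf[3] = 21 -> leaves = [99, 72, 21, 21]
  L0: [99, 72, 21, 21]
  L1: h(99,72)=(99*31+72)%997=150 h(21,21)=(21*31+21)%997=672 -> [150, 672]
  L2: h(150,672)=(150*31+672)%997=337 -> [337]
  root = 337 == target 337  ** MATCH **
Candidate C: set leaf[2] = 47 -> leaves = [99, 72, 47, 2]
  L0: [99, 72, 47, 2]
  L1: h(99,72)=(99*31+72)%997=150 h(47,2)=(47*31+2)%997=462 -> [150, 462]
  L2: h(150,462)=(150*31+462)%997=127 -> [127]
  root = 127 != target 337
Candidate B produces the target root.

Answer: B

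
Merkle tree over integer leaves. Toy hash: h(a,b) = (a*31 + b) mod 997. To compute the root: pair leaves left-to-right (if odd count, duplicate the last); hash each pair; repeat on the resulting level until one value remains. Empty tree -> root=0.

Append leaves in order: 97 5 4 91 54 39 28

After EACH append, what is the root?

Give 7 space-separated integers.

After append 97 (leaves=[97]):
  L0: [97]
  root=97
After append 5 (leaves=[97, 5]):
  L0: [97, 5]
  L1: h(97,5)=(97*31+5)%997=21 -> [21]
  root=21
After append 4 (leaves=[97, 5, 4]):
  L0: [97, 5, 4]
  L1: h(97,5)=(97*31+5)%997=21 h(4,4)=(4*31+4)%997=128 -> [21, 128]
  L2: h(21,128)=(21*31+128)%997=779 -> [779]
  root=779
After append 91 (leaves=[97, 5, 4, 91]):
  L0: [97, 5, 4, 91]
  L1: h(97,5)=(97*31+5)%997=21 h(4,91)=(4*31+91)%997=215 -> [21, 215]
  L2: h(21,215)=(21*31+215)%997=866 -> [866]
  root=866
After append 54 (leaves=[97, 5, 4, 91, 54]):
  L0: [97, 5, 4, 91, 54]
  L1: h(97,5)=(97*31+5)%997=21 h(4,91)=(4*31+91)%997=215 h(54,54)=(54*31+54)%997=731 -> [21, 215, 731]
  L2: h(21,215)=(21*31+215)%997=866 h(731,731)=(731*31+731)%997=461 -> [866, 461]
  L3: h(866,461)=(866*31+461)%997=388 -> [388]
  root=388
After append 39 (leaves=[97, 5, 4, 91, 54, 39]):
  L0: [97, 5, 4, 91, 54, 39]
  L1: h(97,5)=(97*31+5)%997=21 h(4,91)=(4*31+91)%997=215 h(54,39)=(54*31+39)%997=716 -> [21, 215, 716]
  L2: h(21,215)=(21*31+215)%997=866 h(716,716)=(716*31+716)%997=978 -> [866, 978]
  L3: h(866,978)=(866*31+978)%997=905 -> [905]
  root=905
After append 28 (leaves=[97, 5, 4, 91, 54, 39, 28]):
  L0: [97, 5, 4, 91, 54, 39, 28]
  L1: h(97,5)=(97*31+5)%997=21 h(4,91)=(4*31+91)%997=215 h(54,39)=(54*31+39)%997=716 h(28,28)=(28*31+28)%997=896 -> [21, 215, 716, 896]
  L2: h(21,215)=(21*31+215)%997=866 h(716,896)=(716*31+896)%997=161 -> [866, 161]
  L3: h(866,161)=(866*31+161)%997=88 -> [88]
  root=88

Answer: 97 21 779 866 388 905 88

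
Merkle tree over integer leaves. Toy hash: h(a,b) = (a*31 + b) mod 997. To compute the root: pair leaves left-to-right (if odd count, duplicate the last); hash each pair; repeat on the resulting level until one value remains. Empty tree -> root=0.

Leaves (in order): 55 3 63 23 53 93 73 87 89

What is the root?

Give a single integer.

L0: [55, 3, 63, 23, 53, 93, 73, 87, 89]
L1: h(55,3)=(55*31+3)%997=711 h(63,23)=(63*31+23)%997=979 h(53,93)=(53*31+93)%997=739 h(73,87)=(73*31+87)%997=356 h(89,89)=(89*31+89)%997=854 -> [711, 979, 739, 356, 854]
L2: h(711,979)=(711*31+979)%997=89 h(739,356)=(739*31+356)%997=334 h(854,854)=(854*31+854)%997=409 -> [89, 334, 409]
L3: h(89,334)=(89*31+334)%997=102 h(409,409)=(409*31+409)%997=127 -> [102, 127]
L4: h(102,127)=(102*31+127)%997=298 -> [298]

Answer: 298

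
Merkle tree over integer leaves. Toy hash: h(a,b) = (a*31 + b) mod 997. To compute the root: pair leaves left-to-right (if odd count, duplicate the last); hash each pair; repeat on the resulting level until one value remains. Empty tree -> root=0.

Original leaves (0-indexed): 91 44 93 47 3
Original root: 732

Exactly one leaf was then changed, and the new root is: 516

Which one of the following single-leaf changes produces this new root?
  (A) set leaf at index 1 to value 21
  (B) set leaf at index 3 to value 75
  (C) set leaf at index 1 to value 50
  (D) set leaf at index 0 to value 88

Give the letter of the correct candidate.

Answer: C

Derivation:
Original leaves: [91, 44, 93, 47, 3]
Target new root: 516
Try each candidate change and compute the resulting root:
Candidate A: set leaf[1] = 21 -> leaves = [91, 21, 93, 47, 3]
  L0: [91, 21, 93, 47, 3]
  L1: h(91,21)=(91*31+21)%997=848 h(93,47)=(93*31+47)%997=936 h(3,3)=(3*31+3)%997=96 -> [848, 936, 96]
  L2: h(848,936)=(848*31+936)%997=305 h(96,96)=(96*31+96)%997=81 -> [305, 81]
  L3: h(305,81)=(305*31+81)%997=563 -> [563]
  root = 563 != target 516
Candidate B: set leaf[3] = 75 -> leaves = [91, 44, 93, 75, 3]
  L0: [91, 44, 93, 75, 3]
  L1: h(91,44)=(91*31+44)%997=871 h(93,75)=(93*31+75)%997=964 h(3,3)=(3*31+3)%997=96 -> [871, 964, 96]
  L2: h(871,964)=(871*31+964)%997=49 h(96,96)=(96*31+96)%997=81 -> [49, 81]
  L3: h(49,81)=(49*31+81)%997=603 -> [603]
  root = 603 != target 516
Candidate C: set leaf[1] = 50 -> leaves = [91, 50, 93, 47, 3]
  L0: [91, 50, 93, 47, 3]
  L1: h(91,50)=(91*31+50)%997=877 h(93,47)=(93*31+47)%997=936 h(3,3)=(3*31+3)%997=96 -> [877, 936, 96]
  L2: h(877,936)=(877*31+936)%997=207 h(96,96)=(96*31+96)%997=81 -> [207, 81]
  L3: h(207,81)=(207*31+81)%997=516 -> [516]
  root = 516 == target 516  ** MATCH **
Candidate D: set leaf[0] = 88 -> leaves = [88, 44, 93, 47, 3]
  L0: [88, 44, 93, 47, 3]
  L1: h(88,44)=(88*31+44)%997=778 h(93,47)=(93*31+47)%997=936 h(3,3)=(3*31+3)%997=96 -> [778, 936, 96]
  L2: h(778,936)=(778*31+936)%997=129 h(96,96)=(96*31+96)%997=81 -> [129, 81]
  L3: h(129,81)=(129*31+81)%997=92 -> [92]
  root = 92 != target 516
Candidate C produces the target root.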